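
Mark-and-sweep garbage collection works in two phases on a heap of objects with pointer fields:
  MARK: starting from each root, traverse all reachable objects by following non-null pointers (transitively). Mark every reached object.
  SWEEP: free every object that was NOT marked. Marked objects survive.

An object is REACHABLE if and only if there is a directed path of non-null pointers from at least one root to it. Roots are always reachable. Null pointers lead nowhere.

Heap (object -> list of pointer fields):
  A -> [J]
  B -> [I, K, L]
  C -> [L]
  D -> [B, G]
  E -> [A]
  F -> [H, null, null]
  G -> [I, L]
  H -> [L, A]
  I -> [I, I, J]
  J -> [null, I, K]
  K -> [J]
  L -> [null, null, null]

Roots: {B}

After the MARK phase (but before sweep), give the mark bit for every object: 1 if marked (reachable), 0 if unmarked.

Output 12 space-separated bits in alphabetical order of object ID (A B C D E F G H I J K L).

Roots: B
Mark B: refs=I K L, marked=B
Mark I: refs=I I J, marked=B I
Mark K: refs=J, marked=B I K
Mark L: refs=null null null, marked=B I K L
Mark J: refs=null I K, marked=B I J K L
Unmarked (collected): A C D E F G H

Answer: 0 1 0 0 0 0 0 0 1 1 1 1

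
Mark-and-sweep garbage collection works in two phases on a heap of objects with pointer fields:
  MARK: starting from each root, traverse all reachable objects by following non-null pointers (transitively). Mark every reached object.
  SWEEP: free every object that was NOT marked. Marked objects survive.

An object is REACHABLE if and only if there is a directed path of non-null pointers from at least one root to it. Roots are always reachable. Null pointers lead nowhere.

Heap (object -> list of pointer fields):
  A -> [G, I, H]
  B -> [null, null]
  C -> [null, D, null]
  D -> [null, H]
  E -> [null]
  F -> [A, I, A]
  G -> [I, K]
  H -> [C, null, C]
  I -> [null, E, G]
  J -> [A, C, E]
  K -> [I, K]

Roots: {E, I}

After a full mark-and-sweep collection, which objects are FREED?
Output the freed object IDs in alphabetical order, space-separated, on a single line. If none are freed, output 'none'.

Answer: A B C D F H J

Derivation:
Roots: E I
Mark E: refs=null, marked=E
Mark I: refs=null E G, marked=E I
Mark G: refs=I K, marked=E G I
Mark K: refs=I K, marked=E G I K
Unmarked (collected): A B C D F H J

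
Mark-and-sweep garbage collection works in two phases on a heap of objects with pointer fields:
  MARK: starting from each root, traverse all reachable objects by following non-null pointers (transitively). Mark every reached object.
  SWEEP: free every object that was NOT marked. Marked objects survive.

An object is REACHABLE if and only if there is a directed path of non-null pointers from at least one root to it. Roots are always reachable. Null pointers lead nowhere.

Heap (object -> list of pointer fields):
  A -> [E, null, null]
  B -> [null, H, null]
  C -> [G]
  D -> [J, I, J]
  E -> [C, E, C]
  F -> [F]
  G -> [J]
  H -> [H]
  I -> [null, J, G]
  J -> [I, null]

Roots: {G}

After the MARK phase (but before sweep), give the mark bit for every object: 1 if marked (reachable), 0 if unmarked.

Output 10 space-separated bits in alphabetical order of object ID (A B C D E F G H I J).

Roots: G
Mark G: refs=J, marked=G
Mark J: refs=I null, marked=G J
Mark I: refs=null J G, marked=G I J
Unmarked (collected): A B C D E F H

Answer: 0 0 0 0 0 0 1 0 1 1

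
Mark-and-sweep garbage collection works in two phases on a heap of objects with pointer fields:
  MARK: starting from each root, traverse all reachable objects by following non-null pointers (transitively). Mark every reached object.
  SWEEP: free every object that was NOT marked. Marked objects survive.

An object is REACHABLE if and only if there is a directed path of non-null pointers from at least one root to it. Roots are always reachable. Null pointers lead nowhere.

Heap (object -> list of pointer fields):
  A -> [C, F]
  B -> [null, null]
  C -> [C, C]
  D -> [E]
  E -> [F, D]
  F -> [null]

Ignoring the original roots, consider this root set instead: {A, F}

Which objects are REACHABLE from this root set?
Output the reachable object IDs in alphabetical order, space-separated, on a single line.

Roots: A F
Mark A: refs=C F, marked=A
Mark F: refs=null, marked=A F
Mark C: refs=C C, marked=A C F
Unmarked (collected): B D E

Answer: A C F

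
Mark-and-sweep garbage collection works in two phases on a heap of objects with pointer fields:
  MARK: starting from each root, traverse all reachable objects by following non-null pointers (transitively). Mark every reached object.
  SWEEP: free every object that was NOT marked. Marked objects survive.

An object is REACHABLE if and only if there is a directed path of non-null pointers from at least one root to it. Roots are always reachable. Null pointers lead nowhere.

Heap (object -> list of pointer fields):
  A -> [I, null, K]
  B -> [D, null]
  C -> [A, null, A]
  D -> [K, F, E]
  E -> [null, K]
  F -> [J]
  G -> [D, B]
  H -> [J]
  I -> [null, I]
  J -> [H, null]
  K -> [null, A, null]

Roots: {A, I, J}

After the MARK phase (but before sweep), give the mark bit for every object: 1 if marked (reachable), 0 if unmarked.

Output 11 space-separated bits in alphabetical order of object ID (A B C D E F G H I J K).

Answer: 1 0 0 0 0 0 0 1 1 1 1

Derivation:
Roots: A I J
Mark A: refs=I null K, marked=A
Mark I: refs=null I, marked=A I
Mark J: refs=H null, marked=A I J
Mark K: refs=null A null, marked=A I J K
Mark H: refs=J, marked=A H I J K
Unmarked (collected): B C D E F G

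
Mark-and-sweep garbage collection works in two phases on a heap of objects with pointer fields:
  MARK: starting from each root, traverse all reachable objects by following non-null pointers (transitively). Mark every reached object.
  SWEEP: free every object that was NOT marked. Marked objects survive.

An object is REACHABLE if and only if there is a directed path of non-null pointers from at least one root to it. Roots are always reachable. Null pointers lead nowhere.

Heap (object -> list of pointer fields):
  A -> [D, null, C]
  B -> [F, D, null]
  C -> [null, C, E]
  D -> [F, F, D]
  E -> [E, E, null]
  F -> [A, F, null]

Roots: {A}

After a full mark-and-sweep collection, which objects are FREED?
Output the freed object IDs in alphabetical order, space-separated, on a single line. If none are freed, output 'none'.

Answer: B

Derivation:
Roots: A
Mark A: refs=D null C, marked=A
Mark D: refs=F F D, marked=A D
Mark C: refs=null C E, marked=A C D
Mark F: refs=A F null, marked=A C D F
Mark E: refs=E E null, marked=A C D E F
Unmarked (collected): B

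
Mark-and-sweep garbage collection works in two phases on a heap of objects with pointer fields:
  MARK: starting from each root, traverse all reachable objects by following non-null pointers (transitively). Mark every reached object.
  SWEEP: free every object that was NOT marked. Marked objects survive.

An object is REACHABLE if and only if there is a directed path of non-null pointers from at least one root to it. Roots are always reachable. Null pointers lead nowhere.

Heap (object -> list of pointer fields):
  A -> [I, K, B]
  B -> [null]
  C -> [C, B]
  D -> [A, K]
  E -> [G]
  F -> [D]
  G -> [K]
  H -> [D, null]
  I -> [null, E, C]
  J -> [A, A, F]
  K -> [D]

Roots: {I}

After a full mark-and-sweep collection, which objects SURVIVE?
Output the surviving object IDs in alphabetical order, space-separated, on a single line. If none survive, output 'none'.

Roots: I
Mark I: refs=null E C, marked=I
Mark E: refs=G, marked=E I
Mark C: refs=C B, marked=C E I
Mark G: refs=K, marked=C E G I
Mark B: refs=null, marked=B C E G I
Mark K: refs=D, marked=B C E G I K
Mark D: refs=A K, marked=B C D E G I K
Mark A: refs=I K B, marked=A B C D E G I K
Unmarked (collected): F H J

Answer: A B C D E G I K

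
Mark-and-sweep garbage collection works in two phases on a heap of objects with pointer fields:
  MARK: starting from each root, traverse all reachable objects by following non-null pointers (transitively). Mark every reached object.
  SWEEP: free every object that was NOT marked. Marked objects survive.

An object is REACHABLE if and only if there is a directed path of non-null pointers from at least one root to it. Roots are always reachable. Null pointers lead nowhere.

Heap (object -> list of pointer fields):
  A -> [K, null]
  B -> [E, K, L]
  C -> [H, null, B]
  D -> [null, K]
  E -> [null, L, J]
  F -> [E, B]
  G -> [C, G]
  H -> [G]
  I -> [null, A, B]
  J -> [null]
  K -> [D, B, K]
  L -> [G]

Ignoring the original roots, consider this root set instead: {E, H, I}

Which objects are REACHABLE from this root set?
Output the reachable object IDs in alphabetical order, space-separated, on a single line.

Answer: A B C D E G H I J K L

Derivation:
Roots: E H I
Mark E: refs=null L J, marked=E
Mark H: refs=G, marked=E H
Mark I: refs=null A B, marked=E H I
Mark L: refs=G, marked=E H I L
Mark J: refs=null, marked=E H I J L
Mark G: refs=C G, marked=E G H I J L
Mark A: refs=K null, marked=A E G H I J L
Mark B: refs=E K L, marked=A B E G H I J L
Mark C: refs=H null B, marked=A B C E G H I J L
Mark K: refs=D B K, marked=A B C E G H I J K L
Mark D: refs=null K, marked=A B C D E G H I J K L
Unmarked (collected): F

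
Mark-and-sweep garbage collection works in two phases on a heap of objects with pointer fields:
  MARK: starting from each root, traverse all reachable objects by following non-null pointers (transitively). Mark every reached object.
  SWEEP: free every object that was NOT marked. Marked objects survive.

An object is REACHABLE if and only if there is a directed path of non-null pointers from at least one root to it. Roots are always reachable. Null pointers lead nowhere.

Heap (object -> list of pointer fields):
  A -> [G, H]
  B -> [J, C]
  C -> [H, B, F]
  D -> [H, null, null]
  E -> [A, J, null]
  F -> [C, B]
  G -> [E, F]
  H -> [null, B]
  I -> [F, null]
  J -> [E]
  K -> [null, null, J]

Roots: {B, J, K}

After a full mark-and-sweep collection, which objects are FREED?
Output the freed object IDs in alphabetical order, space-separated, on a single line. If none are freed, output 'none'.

Roots: B J K
Mark B: refs=J C, marked=B
Mark J: refs=E, marked=B J
Mark K: refs=null null J, marked=B J K
Mark C: refs=H B F, marked=B C J K
Mark E: refs=A J null, marked=B C E J K
Mark H: refs=null B, marked=B C E H J K
Mark F: refs=C B, marked=B C E F H J K
Mark A: refs=G H, marked=A B C E F H J K
Mark G: refs=E F, marked=A B C E F G H J K
Unmarked (collected): D I

Answer: D I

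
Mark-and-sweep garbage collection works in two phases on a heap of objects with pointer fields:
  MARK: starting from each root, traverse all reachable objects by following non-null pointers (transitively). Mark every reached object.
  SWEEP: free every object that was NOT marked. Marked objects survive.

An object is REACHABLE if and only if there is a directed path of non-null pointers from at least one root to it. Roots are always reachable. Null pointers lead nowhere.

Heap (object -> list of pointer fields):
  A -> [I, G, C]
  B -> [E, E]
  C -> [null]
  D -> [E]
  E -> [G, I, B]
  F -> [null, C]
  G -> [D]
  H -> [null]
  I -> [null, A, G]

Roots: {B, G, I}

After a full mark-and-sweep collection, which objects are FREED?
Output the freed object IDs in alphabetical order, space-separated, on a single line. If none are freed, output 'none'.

Answer: F H

Derivation:
Roots: B G I
Mark B: refs=E E, marked=B
Mark G: refs=D, marked=B G
Mark I: refs=null A G, marked=B G I
Mark E: refs=G I B, marked=B E G I
Mark D: refs=E, marked=B D E G I
Mark A: refs=I G C, marked=A B D E G I
Mark C: refs=null, marked=A B C D E G I
Unmarked (collected): F H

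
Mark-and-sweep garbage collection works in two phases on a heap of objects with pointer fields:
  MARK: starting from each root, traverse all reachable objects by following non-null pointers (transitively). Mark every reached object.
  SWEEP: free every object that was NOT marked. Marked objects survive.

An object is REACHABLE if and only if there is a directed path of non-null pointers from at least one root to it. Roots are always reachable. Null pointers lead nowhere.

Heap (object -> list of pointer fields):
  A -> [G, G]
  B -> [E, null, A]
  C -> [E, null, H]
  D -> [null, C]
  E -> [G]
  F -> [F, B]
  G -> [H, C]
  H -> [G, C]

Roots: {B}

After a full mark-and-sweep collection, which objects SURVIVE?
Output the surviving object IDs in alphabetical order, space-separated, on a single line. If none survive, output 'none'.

Roots: B
Mark B: refs=E null A, marked=B
Mark E: refs=G, marked=B E
Mark A: refs=G G, marked=A B E
Mark G: refs=H C, marked=A B E G
Mark H: refs=G C, marked=A B E G H
Mark C: refs=E null H, marked=A B C E G H
Unmarked (collected): D F

Answer: A B C E G H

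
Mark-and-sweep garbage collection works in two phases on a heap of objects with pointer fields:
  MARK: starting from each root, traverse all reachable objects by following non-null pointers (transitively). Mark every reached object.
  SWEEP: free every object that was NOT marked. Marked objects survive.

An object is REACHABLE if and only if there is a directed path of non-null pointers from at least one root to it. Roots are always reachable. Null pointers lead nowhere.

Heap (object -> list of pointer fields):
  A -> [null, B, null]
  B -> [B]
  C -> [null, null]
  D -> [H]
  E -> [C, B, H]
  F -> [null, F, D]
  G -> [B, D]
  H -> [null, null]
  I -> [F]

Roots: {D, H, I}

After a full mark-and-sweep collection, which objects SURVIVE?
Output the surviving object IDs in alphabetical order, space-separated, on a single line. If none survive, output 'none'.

Answer: D F H I

Derivation:
Roots: D H I
Mark D: refs=H, marked=D
Mark H: refs=null null, marked=D H
Mark I: refs=F, marked=D H I
Mark F: refs=null F D, marked=D F H I
Unmarked (collected): A B C E G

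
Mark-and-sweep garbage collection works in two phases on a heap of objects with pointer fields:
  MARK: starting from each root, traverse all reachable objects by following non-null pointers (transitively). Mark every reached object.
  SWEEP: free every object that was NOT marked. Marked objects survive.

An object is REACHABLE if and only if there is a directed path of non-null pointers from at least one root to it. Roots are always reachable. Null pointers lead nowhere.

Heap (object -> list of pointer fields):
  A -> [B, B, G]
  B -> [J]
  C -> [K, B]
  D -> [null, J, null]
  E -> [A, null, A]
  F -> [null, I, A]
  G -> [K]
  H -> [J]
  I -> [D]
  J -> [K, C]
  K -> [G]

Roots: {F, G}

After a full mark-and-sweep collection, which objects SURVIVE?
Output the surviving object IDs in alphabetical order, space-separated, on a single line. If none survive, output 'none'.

Roots: F G
Mark F: refs=null I A, marked=F
Mark G: refs=K, marked=F G
Mark I: refs=D, marked=F G I
Mark A: refs=B B G, marked=A F G I
Mark K: refs=G, marked=A F G I K
Mark D: refs=null J null, marked=A D F G I K
Mark B: refs=J, marked=A B D F G I K
Mark J: refs=K C, marked=A B D F G I J K
Mark C: refs=K B, marked=A B C D F G I J K
Unmarked (collected): E H

Answer: A B C D F G I J K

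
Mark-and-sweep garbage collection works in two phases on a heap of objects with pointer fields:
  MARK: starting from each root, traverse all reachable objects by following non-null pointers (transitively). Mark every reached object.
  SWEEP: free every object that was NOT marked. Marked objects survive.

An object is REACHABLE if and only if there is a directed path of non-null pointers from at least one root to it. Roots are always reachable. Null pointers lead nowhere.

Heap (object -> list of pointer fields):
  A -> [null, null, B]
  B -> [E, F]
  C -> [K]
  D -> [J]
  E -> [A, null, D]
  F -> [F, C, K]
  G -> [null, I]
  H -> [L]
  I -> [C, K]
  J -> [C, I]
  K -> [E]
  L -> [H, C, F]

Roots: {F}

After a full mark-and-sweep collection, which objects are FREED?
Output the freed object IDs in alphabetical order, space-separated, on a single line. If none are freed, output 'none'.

Answer: G H L

Derivation:
Roots: F
Mark F: refs=F C K, marked=F
Mark C: refs=K, marked=C F
Mark K: refs=E, marked=C F K
Mark E: refs=A null D, marked=C E F K
Mark A: refs=null null B, marked=A C E F K
Mark D: refs=J, marked=A C D E F K
Mark B: refs=E F, marked=A B C D E F K
Mark J: refs=C I, marked=A B C D E F J K
Mark I: refs=C K, marked=A B C D E F I J K
Unmarked (collected): G H L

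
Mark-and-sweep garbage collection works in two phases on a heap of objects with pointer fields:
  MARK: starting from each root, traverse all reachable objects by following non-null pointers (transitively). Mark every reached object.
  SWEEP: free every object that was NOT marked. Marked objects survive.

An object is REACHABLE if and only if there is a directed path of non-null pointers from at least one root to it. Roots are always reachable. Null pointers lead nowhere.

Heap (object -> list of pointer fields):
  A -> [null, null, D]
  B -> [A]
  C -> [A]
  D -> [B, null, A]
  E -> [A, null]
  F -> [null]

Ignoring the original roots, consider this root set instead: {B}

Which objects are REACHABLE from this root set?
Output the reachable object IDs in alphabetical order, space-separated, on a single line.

Roots: B
Mark B: refs=A, marked=B
Mark A: refs=null null D, marked=A B
Mark D: refs=B null A, marked=A B D
Unmarked (collected): C E F

Answer: A B D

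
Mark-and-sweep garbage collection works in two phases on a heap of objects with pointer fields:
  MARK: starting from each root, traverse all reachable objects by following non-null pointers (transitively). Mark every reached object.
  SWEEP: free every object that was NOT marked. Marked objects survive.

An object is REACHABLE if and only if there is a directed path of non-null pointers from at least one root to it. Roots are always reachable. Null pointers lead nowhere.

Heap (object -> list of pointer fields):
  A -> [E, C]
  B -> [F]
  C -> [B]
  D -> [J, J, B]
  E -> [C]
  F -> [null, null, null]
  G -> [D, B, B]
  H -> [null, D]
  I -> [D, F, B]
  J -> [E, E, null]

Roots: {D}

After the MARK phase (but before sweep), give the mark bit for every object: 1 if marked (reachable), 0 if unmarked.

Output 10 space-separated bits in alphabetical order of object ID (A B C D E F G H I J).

Answer: 0 1 1 1 1 1 0 0 0 1

Derivation:
Roots: D
Mark D: refs=J J B, marked=D
Mark J: refs=E E null, marked=D J
Mark B: refs=F, marked=B D J
Mark E: refs=C, marked=B D E J
Mark F: refs=null null null, marked=B D E F J
Mark C: refs=B, marked=B C D E F J
Unmarked (collected): A G H I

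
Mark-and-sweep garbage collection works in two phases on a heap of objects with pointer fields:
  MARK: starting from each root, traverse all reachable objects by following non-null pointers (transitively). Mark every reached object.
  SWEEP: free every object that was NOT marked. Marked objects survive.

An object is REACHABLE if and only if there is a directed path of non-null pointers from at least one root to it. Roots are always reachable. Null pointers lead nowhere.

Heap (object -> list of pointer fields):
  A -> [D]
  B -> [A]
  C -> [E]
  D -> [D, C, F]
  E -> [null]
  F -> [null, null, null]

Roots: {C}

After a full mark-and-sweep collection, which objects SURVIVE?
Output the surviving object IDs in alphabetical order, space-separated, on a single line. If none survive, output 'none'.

Answer: C E

Derivation:
Roots: C
Mark C: refs=E, marked=C
Mark E: refs=null, marked=C E
Unmarked (collected): A B D F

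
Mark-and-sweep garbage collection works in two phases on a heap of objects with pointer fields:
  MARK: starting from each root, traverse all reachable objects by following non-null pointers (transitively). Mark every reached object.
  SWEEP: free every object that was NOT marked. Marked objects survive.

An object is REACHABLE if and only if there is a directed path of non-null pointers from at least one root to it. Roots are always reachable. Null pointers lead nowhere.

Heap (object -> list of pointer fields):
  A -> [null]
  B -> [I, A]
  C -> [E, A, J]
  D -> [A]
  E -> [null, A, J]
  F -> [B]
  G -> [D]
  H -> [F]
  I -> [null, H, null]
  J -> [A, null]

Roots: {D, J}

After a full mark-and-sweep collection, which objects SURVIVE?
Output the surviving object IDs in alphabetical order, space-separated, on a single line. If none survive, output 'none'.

Roots: D J
Mark D: refs=A, marked=D
Mark J: refs=A null, marked=D J
Mark A: refs=null, marked=A D J
Unmarked (collected): B C E F G H I

Answer: A D J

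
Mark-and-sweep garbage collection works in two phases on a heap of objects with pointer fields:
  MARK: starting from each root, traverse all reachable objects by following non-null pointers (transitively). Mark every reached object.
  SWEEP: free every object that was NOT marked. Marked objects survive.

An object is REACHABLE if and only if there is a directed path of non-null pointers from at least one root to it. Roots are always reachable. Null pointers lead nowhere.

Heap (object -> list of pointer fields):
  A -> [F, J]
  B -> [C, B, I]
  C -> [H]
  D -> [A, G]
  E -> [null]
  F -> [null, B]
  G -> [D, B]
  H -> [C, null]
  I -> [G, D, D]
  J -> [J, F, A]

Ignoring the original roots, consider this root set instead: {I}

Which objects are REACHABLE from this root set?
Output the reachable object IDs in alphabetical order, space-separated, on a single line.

Answer: A B C D F G H I J

Derivation:
Roots: I
Mark I: refs=G D D, marked=I
Mark G: refs=D B, marked=G I
Mark D: refs=A G, marked=D G I
Mark B: refs=C B I, marked=B D G I
Mark A: refs=F J, marked=A B D G I
Mark C: refs=H, marked=A B C D G I
Mark F: refs=null B, marked=A B C D F G I
Mark J: refs=J F A, marked=A B C D F G I J
Mark H: refs=C null, marked=A B C D F G H I J
Unmarked (collected): E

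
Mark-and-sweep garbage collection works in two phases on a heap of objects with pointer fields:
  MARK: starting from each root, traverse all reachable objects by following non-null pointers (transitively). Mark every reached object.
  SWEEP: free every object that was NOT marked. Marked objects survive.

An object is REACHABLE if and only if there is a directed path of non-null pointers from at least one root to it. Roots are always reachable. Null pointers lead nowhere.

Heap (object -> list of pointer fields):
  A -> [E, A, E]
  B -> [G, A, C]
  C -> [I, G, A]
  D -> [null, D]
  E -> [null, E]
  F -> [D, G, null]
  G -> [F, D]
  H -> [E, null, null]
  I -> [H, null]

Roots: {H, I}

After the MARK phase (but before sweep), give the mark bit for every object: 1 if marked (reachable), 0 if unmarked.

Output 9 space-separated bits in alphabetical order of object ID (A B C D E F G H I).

Roots: H I
Mark H: refs=E null null, marked=H
Mark I: refs=H null, marked=H I
Mark E: refs=null E, marked=E H I
Unmarked (collected): A B C D F G

Answer: 0 0 0 0 1 0 0 1 1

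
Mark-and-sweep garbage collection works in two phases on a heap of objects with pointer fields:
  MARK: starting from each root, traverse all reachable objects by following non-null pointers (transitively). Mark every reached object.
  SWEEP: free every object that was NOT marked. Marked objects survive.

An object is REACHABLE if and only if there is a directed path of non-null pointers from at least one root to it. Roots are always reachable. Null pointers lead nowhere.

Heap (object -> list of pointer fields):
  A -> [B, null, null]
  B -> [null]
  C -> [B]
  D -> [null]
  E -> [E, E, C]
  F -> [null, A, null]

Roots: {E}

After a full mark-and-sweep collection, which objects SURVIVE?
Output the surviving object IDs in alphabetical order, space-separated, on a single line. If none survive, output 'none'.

Answer: B C E

Derivation:
Roots: E
Mark E: refs=E E C, marked=E
Mark C: refs=B, marked=C E
Mark B: refs=null, marked=B C E
Unmarked (collected): A D F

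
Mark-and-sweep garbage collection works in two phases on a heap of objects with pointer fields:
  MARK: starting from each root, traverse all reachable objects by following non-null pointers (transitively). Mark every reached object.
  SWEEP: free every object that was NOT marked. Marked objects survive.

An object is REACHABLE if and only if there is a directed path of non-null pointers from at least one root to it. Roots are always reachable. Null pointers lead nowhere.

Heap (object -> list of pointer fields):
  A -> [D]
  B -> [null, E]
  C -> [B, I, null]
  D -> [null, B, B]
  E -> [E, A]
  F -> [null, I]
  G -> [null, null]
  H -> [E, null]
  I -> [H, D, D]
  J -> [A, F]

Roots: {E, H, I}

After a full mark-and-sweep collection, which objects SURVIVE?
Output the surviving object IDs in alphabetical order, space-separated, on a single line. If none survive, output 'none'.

Answer: A B D E H I

Derivation:
Roots: E H I
Mark E: refs=E A, marked=E
Mark H: refs=E null, marked=E H
Mark I: refs=H D D, marked=E H I
Mark A: refs=D, marked=A E H I
Mark D: refs=null B B, marked=A D E H I
Mark B: refs=null E, marked=A B D E H I
Unmarked (collected): C F G J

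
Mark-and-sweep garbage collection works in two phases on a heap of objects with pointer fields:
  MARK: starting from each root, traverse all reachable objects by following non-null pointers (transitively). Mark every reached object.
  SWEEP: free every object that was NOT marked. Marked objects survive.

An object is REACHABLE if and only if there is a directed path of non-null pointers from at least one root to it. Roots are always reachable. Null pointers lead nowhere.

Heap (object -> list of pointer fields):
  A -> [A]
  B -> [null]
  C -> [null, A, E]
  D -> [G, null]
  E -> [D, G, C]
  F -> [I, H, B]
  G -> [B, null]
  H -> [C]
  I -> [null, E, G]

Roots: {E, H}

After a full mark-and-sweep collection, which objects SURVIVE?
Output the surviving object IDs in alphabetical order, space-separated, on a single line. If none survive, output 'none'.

Roots: E H
Mark E: refs=D G C, marked=E
Mark H: refs=C, marked=E H
Mark D: refs=G null, marked=D E H
Mark G: refs=B null, marked=D E G H
Mark C: refs=null A E, marked=C D E G H
Mark B: refs=null, marked=B C D E G H
Mark A: refs=A, marked=A B C D E G H
Unmarked (collected): F I

Answer: A B C D E G H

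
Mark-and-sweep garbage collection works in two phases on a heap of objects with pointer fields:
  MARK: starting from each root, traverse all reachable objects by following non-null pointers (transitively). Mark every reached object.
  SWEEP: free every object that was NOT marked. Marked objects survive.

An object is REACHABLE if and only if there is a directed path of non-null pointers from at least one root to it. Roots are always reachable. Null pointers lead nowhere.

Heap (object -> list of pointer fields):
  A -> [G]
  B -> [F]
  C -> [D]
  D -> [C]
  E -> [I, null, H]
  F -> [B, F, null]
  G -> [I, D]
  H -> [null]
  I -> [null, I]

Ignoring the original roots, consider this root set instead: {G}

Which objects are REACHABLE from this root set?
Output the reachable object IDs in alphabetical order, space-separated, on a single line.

Roots: G
Mark G: refs=I D, marked=G
Mark I: refs=null I, marked=G I
Mark D: refs=C, marked=D G I
Mark C: refs=D, marked=C D G I
Unmarked (collected): A B E F H

Answer: C D G I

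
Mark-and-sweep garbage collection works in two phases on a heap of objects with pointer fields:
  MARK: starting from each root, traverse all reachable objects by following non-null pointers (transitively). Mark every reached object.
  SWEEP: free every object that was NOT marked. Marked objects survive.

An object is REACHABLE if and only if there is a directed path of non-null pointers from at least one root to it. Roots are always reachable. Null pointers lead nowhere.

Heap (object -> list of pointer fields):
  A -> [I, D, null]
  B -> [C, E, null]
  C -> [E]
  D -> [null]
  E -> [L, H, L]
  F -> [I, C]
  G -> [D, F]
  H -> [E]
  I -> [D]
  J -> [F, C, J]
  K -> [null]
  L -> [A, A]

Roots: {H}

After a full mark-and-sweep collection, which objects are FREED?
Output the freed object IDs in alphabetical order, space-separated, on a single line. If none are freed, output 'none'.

Answer: B C F G J K

Derivation:
Roots: H
Mark H: refs=E, marked=H
Mark E: refs=L H L, marked=E H
Mark L: refs=A A, marked=E H L
Mark A: refs=I D null, marked=A E H L
Mark I: refs=D, marked=A E H I L
Mark D: refs=null, marked=A D E H I L
Unmarked (collected): B C F G J K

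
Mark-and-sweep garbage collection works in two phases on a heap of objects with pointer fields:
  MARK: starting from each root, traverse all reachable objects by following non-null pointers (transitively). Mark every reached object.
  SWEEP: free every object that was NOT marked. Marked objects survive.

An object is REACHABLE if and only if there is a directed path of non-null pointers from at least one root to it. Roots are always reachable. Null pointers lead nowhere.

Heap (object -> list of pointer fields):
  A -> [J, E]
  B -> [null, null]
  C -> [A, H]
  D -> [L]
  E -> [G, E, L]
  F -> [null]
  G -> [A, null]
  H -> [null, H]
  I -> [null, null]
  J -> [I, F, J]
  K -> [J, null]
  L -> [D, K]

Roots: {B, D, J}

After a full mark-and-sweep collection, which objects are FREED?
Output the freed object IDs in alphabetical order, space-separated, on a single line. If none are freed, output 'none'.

Roots: B D J
Mark B: refs=null null, marked=B
Mark D: refs=L, marked=B D
Mark J: refs=I F J, marked=B D J
Mark L: refs=D K, marked=B D J L
Mark I: refs=null null, marked=B D I J L
Mark F: refs=null, marked=B D F I J L
Mark K: refs=J null, marked=B D F I J K L
Unmarked (collected): A C E G H

Answer: A C E G H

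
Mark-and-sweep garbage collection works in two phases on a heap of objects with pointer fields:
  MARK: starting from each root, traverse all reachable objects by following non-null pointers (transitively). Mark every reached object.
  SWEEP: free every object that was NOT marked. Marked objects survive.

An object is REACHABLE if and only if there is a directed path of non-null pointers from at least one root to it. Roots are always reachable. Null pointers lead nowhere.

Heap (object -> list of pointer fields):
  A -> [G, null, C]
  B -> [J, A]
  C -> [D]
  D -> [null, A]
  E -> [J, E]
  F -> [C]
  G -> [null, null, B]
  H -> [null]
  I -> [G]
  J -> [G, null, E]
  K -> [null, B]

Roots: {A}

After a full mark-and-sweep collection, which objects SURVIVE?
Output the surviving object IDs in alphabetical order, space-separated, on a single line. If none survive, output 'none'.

Answer: A B C D E G J

Derivation:
Roots: A
Mark A: refs=G null C, marked=A
Mark G: refs=null null B, marked=A G
Mark C: refs=D, marked=A C G
Mark B: refs=J A, marked=A B C G
Mark D: refs=null A, marked=A B C D G
Mark J: refs=G null E, marked=A B C D G J
Mark E: refs=J E, marked=A B C D E G J
Unmarked (collected): F H I K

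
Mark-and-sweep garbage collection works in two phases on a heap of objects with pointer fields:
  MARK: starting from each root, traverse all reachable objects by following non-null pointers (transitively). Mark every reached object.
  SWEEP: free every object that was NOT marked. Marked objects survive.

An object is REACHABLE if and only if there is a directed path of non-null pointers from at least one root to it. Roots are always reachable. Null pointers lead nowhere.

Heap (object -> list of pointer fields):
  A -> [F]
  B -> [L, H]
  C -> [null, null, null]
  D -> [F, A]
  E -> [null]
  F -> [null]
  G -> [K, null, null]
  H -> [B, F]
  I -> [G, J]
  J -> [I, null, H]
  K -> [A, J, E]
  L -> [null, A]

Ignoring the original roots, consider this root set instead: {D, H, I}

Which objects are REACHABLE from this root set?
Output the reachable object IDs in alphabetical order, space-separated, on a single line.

Roots: D H I
Mark D: refs=F A, marked=D
Mark H: refs=B F, marked=D H
Mark I: refs=G J, marked=D H I
Mark F: refs=null, marked=D F H I
Mark A: refs=F, marked=A D F H I
Mark B: refs=L H, marked=A B D F H I
Mark G: refs=K null null, marked=A B D F G H I
Mark J: refs=I null H, marked=A B D F G H I J
Mark L: refs=null A, marked=A B D F G H I J L
Mark K: refs=A J E, marked=A B D F G H I J K L
Mark E: refs=null, marked=A B D E F G H I J K L
Unmarked (collected): C

Answer: A B D E F G H I J K L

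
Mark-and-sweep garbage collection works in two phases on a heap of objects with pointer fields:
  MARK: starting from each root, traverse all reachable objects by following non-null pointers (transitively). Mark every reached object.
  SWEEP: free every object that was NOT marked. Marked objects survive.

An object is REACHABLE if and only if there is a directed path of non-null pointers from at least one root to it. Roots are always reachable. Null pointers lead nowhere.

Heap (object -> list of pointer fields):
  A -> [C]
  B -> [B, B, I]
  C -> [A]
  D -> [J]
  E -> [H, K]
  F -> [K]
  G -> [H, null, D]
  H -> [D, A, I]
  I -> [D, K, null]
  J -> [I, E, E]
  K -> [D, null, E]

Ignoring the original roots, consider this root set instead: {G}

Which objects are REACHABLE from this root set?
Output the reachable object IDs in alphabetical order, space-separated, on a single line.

Roots: G
Mark G: refs=H null D, marked=G
Mark H: refs=D A I, marked=G H
Mark D: refs=J, marked=D G H
Mark A: refs=C, marked=A D G H
Mark I: refs=D K null, marked=A D G H I
Mark J: refs=I E E, marked=A D G H I J
Mark C: refs=A, marked=A C D G H I J
Mark K: refs=D null E, marked=A C D G H I J K
Mark E: refs=H K, marked=A C D E G H I J K
Unmarked (collected): B F

Answer: A C D E G H I J K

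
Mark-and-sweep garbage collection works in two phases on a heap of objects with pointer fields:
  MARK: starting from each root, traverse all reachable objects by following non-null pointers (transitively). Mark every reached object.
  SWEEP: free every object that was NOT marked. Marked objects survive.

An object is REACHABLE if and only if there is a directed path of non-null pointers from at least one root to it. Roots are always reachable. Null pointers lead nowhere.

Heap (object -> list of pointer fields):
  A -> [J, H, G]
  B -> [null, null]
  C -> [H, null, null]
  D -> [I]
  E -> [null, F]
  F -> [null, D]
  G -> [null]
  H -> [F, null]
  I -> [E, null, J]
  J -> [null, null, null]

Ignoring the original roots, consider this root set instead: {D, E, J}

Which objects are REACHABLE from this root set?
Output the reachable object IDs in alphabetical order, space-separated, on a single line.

Roots: D E J
Mark D: refs=I, marked=D
Mark E: refs=null F, marked=D E
Mark J: refs=null null null, marked=D E J
Mark I: refs=E null J, marked=D E I J
Mark F: refs=null D, marked=D E F I J
Unmarked (collected): A B C G H

Answer: D E F I J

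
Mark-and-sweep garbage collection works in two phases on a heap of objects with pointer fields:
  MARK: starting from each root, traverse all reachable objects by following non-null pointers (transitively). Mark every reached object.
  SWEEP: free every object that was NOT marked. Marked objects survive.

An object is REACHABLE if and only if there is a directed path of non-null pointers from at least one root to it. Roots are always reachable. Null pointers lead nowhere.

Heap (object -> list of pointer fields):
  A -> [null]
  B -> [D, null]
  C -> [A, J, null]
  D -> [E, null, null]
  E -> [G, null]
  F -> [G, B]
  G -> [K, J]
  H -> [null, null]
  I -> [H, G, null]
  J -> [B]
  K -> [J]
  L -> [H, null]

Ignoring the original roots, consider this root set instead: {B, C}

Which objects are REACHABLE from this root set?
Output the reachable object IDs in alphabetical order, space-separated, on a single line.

Answer: A B C D E G J K

Derivation:
Roots: B C
Mark B: refs=D null, marked=B
Mark C: refs=A J null, marked=B C
Mark D: refs=E null null, marked=B C D
Mark A: refs=null, marked=A B C D
Mark J: refs=B, marked=A B C D J
Mark E: refs=G null, marked=A B C D E J
Mark G: refs=K J, marked=A B C D E G J
Mark K: refs=J, marked=A B C D E G J K
Unmarked (collected): F H I L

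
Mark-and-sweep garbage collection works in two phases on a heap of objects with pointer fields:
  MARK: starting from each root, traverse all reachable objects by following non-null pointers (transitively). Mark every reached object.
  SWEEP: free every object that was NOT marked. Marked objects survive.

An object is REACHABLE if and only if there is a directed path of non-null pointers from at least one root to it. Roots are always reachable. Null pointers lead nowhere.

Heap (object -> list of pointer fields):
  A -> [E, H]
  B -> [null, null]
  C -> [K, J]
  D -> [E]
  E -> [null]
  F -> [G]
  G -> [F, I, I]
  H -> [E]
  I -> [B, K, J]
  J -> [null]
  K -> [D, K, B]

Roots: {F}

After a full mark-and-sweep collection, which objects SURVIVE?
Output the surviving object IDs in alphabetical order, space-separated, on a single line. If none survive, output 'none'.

Roots: F
Mark F: refs=G, marked=F
Mark G: refs=F I I, marked=F G
Mark I: refs=B K J, marked=F G I
Mark B: refs=null null, marked=B F G I
Mark K: refs=D K B, marked=B F G I K
Mark J: refs=null, marked=B F G I J K
Mark D: refs=E, marked=B D F G I J K
Mark E: refs=null, marked=B D E F G I J K
Unmarked (collected): A C H

Answer: B D E F G I J K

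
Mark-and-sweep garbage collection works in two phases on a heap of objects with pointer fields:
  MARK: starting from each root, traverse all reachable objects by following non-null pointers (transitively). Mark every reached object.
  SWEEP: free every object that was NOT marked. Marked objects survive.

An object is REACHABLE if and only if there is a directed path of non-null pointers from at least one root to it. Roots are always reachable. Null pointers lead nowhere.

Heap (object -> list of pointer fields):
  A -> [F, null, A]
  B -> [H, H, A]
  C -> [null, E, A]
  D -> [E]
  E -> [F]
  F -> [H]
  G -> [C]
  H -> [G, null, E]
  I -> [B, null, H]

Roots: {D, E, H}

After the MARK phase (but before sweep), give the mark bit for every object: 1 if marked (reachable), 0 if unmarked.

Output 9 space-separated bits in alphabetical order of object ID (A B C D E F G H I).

Roots: D E H
Mark D: refs=E, marked=D
Mark E: refs=F, marked=D E
Mark H: refs=G null E, marked=D E H
Mark F: refs=H, marked=D E F H
Mark G: refs=C, marked=D E F G H
Mark C: refs=null E A, marked=C D E F G H
Mark A: refs=F null A, marked=A C D E F G H
Unmarked (collected): B I

Answer: 1 0 1 1 1 1 1 1 0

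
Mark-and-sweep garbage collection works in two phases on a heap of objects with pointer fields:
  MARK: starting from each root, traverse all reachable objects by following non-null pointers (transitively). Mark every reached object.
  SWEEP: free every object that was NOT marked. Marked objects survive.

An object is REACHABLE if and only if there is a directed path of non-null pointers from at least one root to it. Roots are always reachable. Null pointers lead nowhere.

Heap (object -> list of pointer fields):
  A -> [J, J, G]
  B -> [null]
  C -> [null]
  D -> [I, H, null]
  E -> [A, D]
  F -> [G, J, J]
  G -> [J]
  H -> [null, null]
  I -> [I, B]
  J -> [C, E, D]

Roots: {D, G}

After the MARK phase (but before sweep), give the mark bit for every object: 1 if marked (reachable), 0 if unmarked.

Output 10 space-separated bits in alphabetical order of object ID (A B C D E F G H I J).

Answer: 1 1 1 1 1 0 1 1 1 1

Derivation:
Roots: D G
Mark D: refs=I H null, marked=D
Mark G: refs=J, marked=D G
Mark I: refs=I B, marked=D G I
Mark H: refs=null null, marked=D G H I
Mark J: refs=C E D, marked=D G H I J
Mark B: refs=null, marked=B D G H I J
Mark C: refs=null, marked=B C D G H I J
Mark E: refs=A D, marked=B C D E G H I J
Mark A: refs=J J G, marked=A B C D E G H I J
Unmarked (collected): F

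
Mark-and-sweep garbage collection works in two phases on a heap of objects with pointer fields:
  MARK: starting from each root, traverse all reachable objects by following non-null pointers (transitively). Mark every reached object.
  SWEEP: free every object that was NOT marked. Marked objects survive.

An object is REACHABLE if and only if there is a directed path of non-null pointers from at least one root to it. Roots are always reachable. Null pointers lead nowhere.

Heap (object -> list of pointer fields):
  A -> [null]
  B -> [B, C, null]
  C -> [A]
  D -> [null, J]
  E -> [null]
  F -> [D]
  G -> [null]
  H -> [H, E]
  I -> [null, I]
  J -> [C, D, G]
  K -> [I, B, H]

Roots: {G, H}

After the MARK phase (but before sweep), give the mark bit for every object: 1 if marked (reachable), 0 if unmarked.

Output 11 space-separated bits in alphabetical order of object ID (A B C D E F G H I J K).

Answer: 0 0 0 0 1 0 1 1 0 0 0

Derivation:
Roots: G H
Mark G: refs=null, marked=G
Mark H: refs=H E, marked=G H
Mark E: refs=null, marked=E G H
Unmarked (collected): A B C D F I J K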